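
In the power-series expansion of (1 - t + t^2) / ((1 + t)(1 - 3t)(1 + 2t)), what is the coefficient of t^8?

The denominator gives the recurrence a_n = 7a_(n−2) + 6a_(n−3) for n ≥ 3; the numerator fixes a_0 = 1, a_1 = -1, a_2 = 8.
Iterating: 1, -1, 8, -1, 50, 41, 344, 587, 2654, so a_8 = 2654.

2654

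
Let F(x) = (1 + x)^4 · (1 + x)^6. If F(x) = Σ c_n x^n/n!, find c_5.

30240

The EGF product rule gives c_5 = Σ_{k_1+k_2=5} C(5; k_1,k_2) · ∏ g_i(k_i), where (1+x)^4 gives the falling factorial (4)_k; (1+x)^6 gives the falling factorial (6)_k.
g_1(k) for k = 0…5: 1, 4, 12, 24, 24, 0.
g_2(k) for k = 0…5: 1, 6, 30, 120, 360, 720.
c_5 = Σ_k C(5,k)·g_1(k)·g_2(5−k) = 1·1·720 + 5·4·360 + 10·12·120 + 10·24·30 + 5·24·6 = 720 + 7200 + 14400 + 7200 + 720 = 30240.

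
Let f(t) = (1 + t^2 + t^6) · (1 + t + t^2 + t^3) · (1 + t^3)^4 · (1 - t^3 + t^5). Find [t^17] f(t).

(1 + t^2 + t^6) has coefficients 1,0,1,0,0,0,1 for degrees 0…6.
(1 + t + t^2 + t^3) has coefficients 1,1,1,1,0,0,0,0,0,0,0,0,0,0,0,0,0,0 for degrees 0…17.
Multiplying by (1 + t^3)^4 gives running coefficients 1,1,1,5,4,4,10,6,6,10,4,4,5,1,1,1,0,0 for degrees 0…17.
Finally multiplying by (1 - t^3 + t^5), the product of all factors after the first has coefficients 1,1,1,4,3,4,6,3,7,4,2,8,1,3,7,0,3,4 for degrees 0…17.
[t^17] = 1·4 + 1·0 + 1·8 = 12.

12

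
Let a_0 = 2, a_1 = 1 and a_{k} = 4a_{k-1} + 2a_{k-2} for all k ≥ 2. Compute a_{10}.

The ordinary generating function has denominator 1 - 4y - 2y^2.
Iterating the recurrence: a_0,…,a_{10} = 2, 1, 8, 34, 152, 676, 3008, 13384, 59552, 264976, 1179008.

1179008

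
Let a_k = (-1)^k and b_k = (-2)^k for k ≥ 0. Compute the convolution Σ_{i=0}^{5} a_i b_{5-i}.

-63

Write out a_i and b_{5-i} for i = 0,…,5 and sum the products.
Σ = 1·(-32) − 1·16 + 1·(-8) − 1·4 + 1·(-2) − 1·1 = -63.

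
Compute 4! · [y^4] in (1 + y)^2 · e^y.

21

The EGF product rule gives c_4 = Σ_{k_1+k_2=4} C(4; k_1,k_2) · ∏ g_i(k_i), where (1+y)^2 gives the falling factorial (2)_k; e^y gives (1)^k.
g_1(k) for k = 0…4: 1, 2, 2, 0, 0.
g_2(k) for k = 0…4: 1, 1, 1, 1, 1.
c_4 = Σ_k C(4,k)·g_1(k)·g_2(4−k) = 1·1·1 + 4·2·1 + 6·2·1 = 1 + 8 + 12 = 21.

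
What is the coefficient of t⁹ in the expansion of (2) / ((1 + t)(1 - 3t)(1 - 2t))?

Partial fractions give a closed form: a_n = (1/6)·(-1)^n + (9/2)·3^n + (-8/3)·2^n.
At n = 9: a_9 = 87208.

87208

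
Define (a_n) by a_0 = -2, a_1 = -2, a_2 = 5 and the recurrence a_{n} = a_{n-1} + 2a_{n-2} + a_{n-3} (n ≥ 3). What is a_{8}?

The ordinary generating function has denominator 1 - t - 2t^2 - t^3.
Iterating the recurrence: a_0,…,a_{8} = -2, -2, 5, -1, 7, 10, 23, 50, 106.

106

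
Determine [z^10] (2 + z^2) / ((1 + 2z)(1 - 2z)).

2304

The denominator gives the recurrence a_n = 4a_(n−2) for n ≥ 3; the numerator fixes a_0 = 2, a_1 = 0, a_2 = 9.
Iterating: 2, 0, 9, 0, 36, 0, 144, 0, 576, 0, 2304, so a_10 = 2304.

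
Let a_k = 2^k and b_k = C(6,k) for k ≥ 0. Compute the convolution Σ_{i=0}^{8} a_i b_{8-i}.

The convolution is the x^8 coefficient of A(x)B(x).
Σ = 1·0 + 2·0 + 4·1 + 8·6 + 16·15 + 32·20 + 64·15 + 128·6 + 256·1 = 2916.

2916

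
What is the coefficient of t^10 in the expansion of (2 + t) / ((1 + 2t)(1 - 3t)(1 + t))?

63230

Partial fractions give a closed form: a_n = (6/5)·(-2)^n + (21/20)·3^n + (-1/4)·(-1)^n.
At n = 10: a_10 = 63230.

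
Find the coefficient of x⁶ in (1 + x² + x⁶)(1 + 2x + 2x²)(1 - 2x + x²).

3

(1 + x² + x⁶) has coefficients 1,0,1,0,0,0,1 for degrees 0…6.
(1 + 2x + 2x²) has coefficients 1,2,2,0,0,0,0 for degrees 0…6.
Finally multiplying by (1 - 2x + x²), the product of all factors after the first has coefficients 1,0,-1,-2,2,0,0 for degrees 0…6.
[x⁶] = 1·0 + 1·2 + 1·1 = 3.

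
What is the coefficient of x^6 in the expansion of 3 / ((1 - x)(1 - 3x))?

Partial fractions give a closed form: a_n = (-3/2)·1^n + (9/2)·3^n.
At n = 6: a_6 = 3279.

3279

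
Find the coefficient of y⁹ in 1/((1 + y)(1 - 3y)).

14762

Partial fractions give a closed form: a_n = (1/4)·(-1)^n + (3/4)·3^n.
At n = 9: a_9 = 14762.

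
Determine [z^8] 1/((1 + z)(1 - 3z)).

The denominator gives the recurrence a_n = 2a_(n−1) + 3a_(n−2) for n ≥ 2; the numerator fixes a_0 = 1, a_1 = 2.
Iterating: 1, 2, 7, 20, 61, 182, 547, 1640, 4921, so a_8 = 4921.

4921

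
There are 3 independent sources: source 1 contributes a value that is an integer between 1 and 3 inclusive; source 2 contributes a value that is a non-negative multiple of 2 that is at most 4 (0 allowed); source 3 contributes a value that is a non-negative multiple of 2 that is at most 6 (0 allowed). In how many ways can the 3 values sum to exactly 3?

3

The generating function for the choices is (t + t^2 + t^3)·(1 + t^2 + t^4)·(1 + t^2 + t^4 + t^6); the count is [t^3].
(t + t^2 + t^3) has coefficients 0,1,1,1 for degrees 0…3.
(1 + t^2 + t^4) has coefficients 1,0,1,0 for degrees 0…3.
Finally multiplying by (1 + t^2 + t^4 + t^6), the product of all factors after the first has coefficients 1,0,2,0 for degrees 0…3.
[t^3] = 1·2 + 1·0 + 1·1 = 3.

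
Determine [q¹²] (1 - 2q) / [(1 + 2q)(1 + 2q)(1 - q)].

The denominator gives the recurrence a_n = −3a_(n−1) + 4a_(n−3) for n ≥ 3; the numerator fixes a_0 = 1, a_1 = -5, a_2 = 15.
Iterating: 1, -5, 15, -41, 103, -249, 583, -1337, 3015, -6713, 14791, -32313, 70087, so a_12 = 70087.

70087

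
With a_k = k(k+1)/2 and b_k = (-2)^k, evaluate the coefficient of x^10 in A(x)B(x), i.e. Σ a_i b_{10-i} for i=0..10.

The convolution is the t^10 coefficient of A(t)B(t).
Σ = 0·1024 + 1·(-512) + 3·256 + 6·(-128) + 10·64 + 15·(-32) + 21·16 + 28·(-8) + 36·4 + 45·(-2) + 55·1 = -131.

-131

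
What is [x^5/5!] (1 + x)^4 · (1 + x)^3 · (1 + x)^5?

The EGF product rule gives c_5 = Σ_{k_1+k_2+k_3=5} C(5; k_1,k_2,k_3) · ∏ g_i(k_i), where (1+x)^4 gives the falling factorial (4)_k; (1+x)^3 gives the falling factorial (3)_k; (1+x)^5 gives the falling factorial (5)_k.
g_1(k) for k = 0…5: 1, 4, 12, 24, 24, 0.
g_2(k) for k = 0…5: 1, 3, 6, 6, 0, 0.
g_3(k) for k = 0…5: 1, 5, 20, 60, 120, 120.
First combine the last two factors: h(k) = Σ_j C(k,j)·g_2(j)·g_3(k−j) for k = 0…5: 1, 8, 56, 336, 1680, 6720.
c_5 = Σ_k C(5,k)·g_1(k)·h(5−k) = 1·1·6720 + 5·4·1680 + 10·12·336 + 10·24·56 + 5·24·8 = 6720 + 33600 + 40320 + 13440 + 960 = 95040.

95040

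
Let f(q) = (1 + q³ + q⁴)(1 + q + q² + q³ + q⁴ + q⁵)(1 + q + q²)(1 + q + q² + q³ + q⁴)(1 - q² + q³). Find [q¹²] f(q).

20

(1 + q³ + q⁴) has coefficients 1,0,0,1,1 for degrees 0…4.
(1 + q + q² + q³ + q⁴ + q⁵) has coefficients 1,1,1,1,1,1,0,0,0,0,0,0,0 for degrees 0…12.
Multiplying by (1 + q + q²) gives running coefficients 1,2,3,3,3,3,2,1,0,0,0,0,0 for degrees 0…12.
Multiplying by (1 + q + q² + q³ + q⁴) gives running coefficients 1,3,6,9,12,14,14,12,9,6,3,1,0 for degrees 0…12.
Finally multiplying by (1 - q² + q³), the product of all factors after the first has coefficients 1,3,5,7,9,11,11,10,9,8,6,4,3 for degrees 0…12.
[q¹²] = 1·3 + 1·8 + 1·9 = 20.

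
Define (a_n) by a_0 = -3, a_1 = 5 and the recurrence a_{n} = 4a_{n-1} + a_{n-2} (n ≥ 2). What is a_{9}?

421493

The ordinary generating function has denominator 1 - 4z - z^2.
Iterating the recurrence: a_0,…,a_{9} = -3, 5, 17, 73, 309, 1309, 5545, 23489, 99501, 421493.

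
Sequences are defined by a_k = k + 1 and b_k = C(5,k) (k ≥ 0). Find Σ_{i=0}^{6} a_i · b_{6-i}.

144

This is [x^6] in the product of the two ordinary generating functions.
Σ = 1·0 + 2·1 + 3·5 + 4·10 + 5·10 + 6·5 + 7·1 = 144.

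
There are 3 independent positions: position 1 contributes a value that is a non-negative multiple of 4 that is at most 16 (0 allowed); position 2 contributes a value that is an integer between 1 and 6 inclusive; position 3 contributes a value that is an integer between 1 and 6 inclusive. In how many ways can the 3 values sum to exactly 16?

The generating function for the choices is (1 + z^4 + z^8 + z^12 + z^16)·(z + z^2 + z^3 + z^4 + z^5 + z^6)·(z + z^2 + z^3 + z^4 + z^5 + z^6); the count is [z^16].
(1 + z^4 + z^8 + z^12 + z^16) has coefficients 1,0,0,0,1,0,0,0,1,0,0,0,1,0,0,0,1 for degrees 0…16.
(z + z^2 + z^3 + z^4 + z^5 + z^6) has coefficients 0,1,1,1,1,1,1,0,0,0,0,0,0,0,0,0,0 for degrees 0…16.
Finally multiplying by (z + z^2 + z^3 + z^4 + z^5 + z^6), the product of all factors after the first has coefficients 0,0,1,2,3,4,5,6,5,4,3,2,1,0,0,0,0 for degrees 0…16.
[z^16] = 1·0 + 1·1 + 1·5 + 1·3 + 1·0 = 9.

9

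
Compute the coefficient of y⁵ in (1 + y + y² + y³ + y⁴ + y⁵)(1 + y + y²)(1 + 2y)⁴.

227

(1 + y + y² + y³ + y⁴ + y⁵) has coefficients 1,1,1,1,1,1 for degrees 0…5.
(1 + y + y²) has coefficients 1,1,1,0,0,0 for degrees 0…5.
Finally multiplying by (1 + 2y)⁴, the product of all factors after the first has coefficients 1,9,33,64,72,48 for degrees 0…5.
[y⁵] = 1·48 + 1·72 + 1·64 + 1·33 + 1·9 + 1·1 = 227.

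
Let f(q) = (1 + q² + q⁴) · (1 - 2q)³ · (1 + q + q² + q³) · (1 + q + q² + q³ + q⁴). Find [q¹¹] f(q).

(1 + q² + q⁴) has coefficients 1,0,1,0,1 for degrees 0…4.
(1 - 2q)³ has coefficients 1,-6,12,-8,0,0,0,0,0,0,0,0 for degrees 0…11.
Multiplying by (1 + q + q² + q³) gives running coefficients 1,-5,7,-1,-2,4,-8,0,0,0,0,0 for degrees 0…11.
Finally multiplying by (1 + q + q² + q³ + q⁴), the product of all factors after the first has coefficients 1,-4,3,2,0,3,0,-7,-6,-4,-8,0 for degrees 0…11.
[q¹¹] = 1·0 + 1·(-4) + 1·(-7) = -11.

-11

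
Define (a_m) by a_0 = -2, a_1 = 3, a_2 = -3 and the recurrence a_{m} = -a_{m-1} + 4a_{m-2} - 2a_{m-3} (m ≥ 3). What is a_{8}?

The ordinary generating function has denominator 1 + t - 4t^2 + 2t^3.
Iterating the recurrence: a_0,…,a_{8} = -2, 3, -3, 19, -37, 119, -305, 855, -2313.

-2313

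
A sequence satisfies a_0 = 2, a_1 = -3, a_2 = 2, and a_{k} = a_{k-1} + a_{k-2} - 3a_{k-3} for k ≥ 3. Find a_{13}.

The ordinary generating function has denominator 1 - t - t^2 + 3t^3.
Iterating the recurrence: a_0,…,a_{13} = 2, -3, 2, -7, 4, -9, 16, -5, 38, -15, 38, -91, -8, -213.

-213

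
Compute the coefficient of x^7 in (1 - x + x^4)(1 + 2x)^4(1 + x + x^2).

48

(1 - x + x^4) has coefficients 1,-1,0,0,1 for degrees 0…4.
(1 + 2x)^4 has coefficients 1,8,24,32,16,0,0,0 for degrees 0…7.
Finally multiplying by (1 + x + x^2), the product of all factors after the first has coefficients 1,9,33,64,72,48,16,0 for degrees 0…7.
[x^7] = 1·0 − 1·16 + 1·64 = 48.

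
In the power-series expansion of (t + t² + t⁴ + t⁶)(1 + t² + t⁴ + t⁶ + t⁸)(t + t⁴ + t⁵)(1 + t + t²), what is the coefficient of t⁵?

5

(t + t² + t⁴ + t⁶) has coefficients 0,1,1,0,1,0 for degrees 0…5.
(1 + t² + t⁴ + t⁶ + t⁸) has coefficients 1,0,1,0,1,0 for degrees 0…5.
Multiplying by (t + t⁴ + t⁵) gives running coefficients 0,1,0,1,1,2 for degrees 0…5.
Finally multiplying by (1 + t + t²), the product of all factors after the first has coefficients 0,1,1,2,2,4 for degrees 0…5.
[t⁵] = 1·2 + 1·2 + 1·1 = 5.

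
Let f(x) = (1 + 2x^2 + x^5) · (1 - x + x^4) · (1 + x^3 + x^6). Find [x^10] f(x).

(1 + 2x^2 + x^5) has coefficients 1,0,2,0,0,1 for degrees 0…5.
(1 - x + x^4) has coefficients 1,-1,0,0,1,0,0,0,0,0,0 for degrees 0…10.
Finally multiplying by (1 + x^3 + x^6), the product of all factors after the first has coefficients 1,-1,0,1,0,0,1,0,0,0,1 for degrees 0…10.
[x^10] = 1·1 + 2·0 + 1·0 = 1.

1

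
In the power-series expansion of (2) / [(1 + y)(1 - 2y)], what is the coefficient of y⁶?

The denominator gives the recurrence a_n = a_(n−1) + 2a_(n−2) for n ≥ 2; the numerator fixes a_0 = 2, a_1 = 2.
Iterating: 2, 2, 6, 10, 22, 42, 86, so a_6 = 86.

86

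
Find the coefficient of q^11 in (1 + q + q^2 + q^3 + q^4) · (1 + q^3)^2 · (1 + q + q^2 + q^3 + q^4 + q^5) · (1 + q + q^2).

(1 + q + q^2 + q^3 + q^4) has coefficients 1,1,1,1,1 for degrees 0…4.
(1 + q^3)^2 has coefficients 1,0,0,2,0,0,1,0,0,0,0,0 for degrees 0…11.
Multiplying by (1 + q + q^2 + q^3 + q^4 + q^5) gives running coefficients 1,1,1,3,3,3,3,3,3,1,1,1 for degrees 0…11.
Finally multiplying by (1 + q + q^2), the product of all factors after the first has coefficients 1,2,3,5,7,9,9,9,9,7,5,3 for degrees 0…11.
[q^11] = 1·3 + 1·5 + 1·7 + 1·9 + 1·9 = 33.

33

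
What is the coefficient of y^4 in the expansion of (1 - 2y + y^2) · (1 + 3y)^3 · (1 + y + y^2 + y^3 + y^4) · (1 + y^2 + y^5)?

-9

(1 - 2y + y^2) has coefficients 1,-2,1 for degrees 0…2.
(1 + 3y)^3 has coefficients 1,9,27,27,0 for degrees 0…4.
Multiplying by (1 + y + y^2 + y^3 + y^4) gives running coefficients 1,10,37,64,64 for degrees 0…4.
Finally multiplying by (1 + y^2 + y^5), the product of all factors after the first has coefficients 1,10,38,74,101 for degrees 0…4.
[y^4] = 1·101 − 2·74 + 1·38 = -9.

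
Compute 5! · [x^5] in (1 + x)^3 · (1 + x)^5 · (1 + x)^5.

154440

The EGF product rule gives c_5 = Σ_{k_1+k_2+k_3=5} C(5; k_1,k_2,k_3) · ∏ g_i(k_i), where (1+x)^3 gives the falling factorial (3)_k; (1+x)^5 gives the falling factorial (5)_k; (1+x)^5 gives the falling factorial (5)_k.
g_1(k) for k = 0…5: 1, 3, 6, 6, 0, 0.
g_2(k) for k = 0…5: 1, 5, 20, 60, 120, 120.
g_3(k) for k = 0…5: 1, 5, 20, 60, 120, 120.
First combine the last two factors: h(k) = Σ_j C(k,j)·g_2(j)·g_3(k−j) for k = 0…5: 1, 10, 90, 720, 5040, 30240.
c_5 = Σ_k C(5,k)·g_1(k)·h(5−k) = 1·1·30240 + 5·3·5040 + 10·6·720 + 10·6·90 = 30240 + 75600 + 43200 + 5400 = 154440.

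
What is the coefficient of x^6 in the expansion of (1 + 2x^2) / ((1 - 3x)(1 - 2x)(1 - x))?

The denominator gives the recurrence a_n = 6a_(n−1) − 11a_(n−2) + 6a_(n−3) for n ≥ 3; the numerator fixes a_0 = 1, a_1 = 6, a_2 = 27.
Iterating: 1, 6, 27, 102, 351, 1146, 3627, so a_6 = 3627.

3627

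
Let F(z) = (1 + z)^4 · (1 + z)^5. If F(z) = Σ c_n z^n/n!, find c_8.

362880

The EGF product rule gives c_8 = Σ_{k_1+k_2=8} C(8; k_1,k_2) · ∏ g_i(k_i), where (1+z)^4 gives the falling factorial (4)_k; (1+z)^5 gives the falling factorial (5)_k.
g_1(k) for k = 0…8: 1, 4, 12, 24, 24, 0, 0, 0, 0.
g_2(k) for k = 0…8: 1, 5, 20, 60, 120, 120, 0, 0, 0.
c_8 = Σ_k C(8,k)·g_1(k)·g_2(8−k) = 56·24·120 + 70·24·120 = 161280 + 201600 = 362880.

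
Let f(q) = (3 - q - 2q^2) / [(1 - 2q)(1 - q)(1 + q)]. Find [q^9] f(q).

The denominator gives the recurrence a_n = 2a_(n−1) + a_(n−2) − 2a_(n−3) for n ≥ 3; the numerator fixes a_0 = 3, a_1 = 5, a_2 = 11.
Iterating: 3, 5, 11, 21, 43, 85, 171, 341, 683, 1365, so a_9 = 1365.

1365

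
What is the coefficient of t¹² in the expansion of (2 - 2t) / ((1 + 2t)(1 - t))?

Partial fractions give a closed form: a_n = (2)·(-2)^n.
At n = 12: a_12 = 8192.

8192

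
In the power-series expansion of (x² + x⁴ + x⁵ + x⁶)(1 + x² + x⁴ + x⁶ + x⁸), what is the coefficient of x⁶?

3

(x² + x⁴ + x⁵ + x⁶) has coefficients 0,0,1,0,1,1,1 for degrees 0…6.
(1 + x² + x⁴ + x⁶ + x⁸) has coefficients 1,0,1,0,1,0,1 for degrees 0…6.
[x⁶] = 1·1 + 1·1 + 1·0 + 1·1 = 3.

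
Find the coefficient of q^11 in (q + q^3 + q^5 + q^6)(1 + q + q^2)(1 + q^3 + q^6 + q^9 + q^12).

4

(q + q^3 + q^5 + q^6) has coefficients 0,1,0,1,0,1,1 for degrees 0…6.
(1 + q + q^2) has coefficients 1,1,1,0,0,0,0,0,0,0,0,0 for degrees 0…11.
Finally multiplying by (1 + q^3 + q^6 + q^9 + q^12), the product of all factors after the first has coefficients 1,1,1,1,1,1,1,1,1,1,1,1 for degrees 0…11.
[q^11] = 1·1 + 1·1 + 1·1 + 1·1 = 4.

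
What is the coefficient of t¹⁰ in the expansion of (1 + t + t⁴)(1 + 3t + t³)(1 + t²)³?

2

(1 + t + t⁴) has coefficients 1,1,0,0,1 for degrees 0…4.
(1 + 3t + t³) has coefficients 1,3,0,1,0,0,0,0,0,0,0 for degrees 0…10.
Finally multiplying by (1 + t²)³, the product of all factors after the first has coefficients 1,3,3,10,3,12,1,6,0,1,0 for degrees 0…10.
[t¹⁰] = 1·0 + 1·1 + 1·1 = 2.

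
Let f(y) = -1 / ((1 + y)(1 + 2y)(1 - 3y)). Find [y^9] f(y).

Partial fractions give a closed form: a_n = (1/4)·(-1)^n + (-4/5)·(-2)^n + (-9/20)·3^n.
At n = 9: a_9 = -8448.

-8448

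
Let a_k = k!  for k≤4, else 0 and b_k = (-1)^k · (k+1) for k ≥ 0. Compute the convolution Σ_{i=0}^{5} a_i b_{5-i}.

-39

The convolution is the t^5 coefficient of A(t)B(t).
Σ = 1·(-6) + 1·5 + 2·(-4) + 6·3 + 24·(-2) + 0·1 = -39.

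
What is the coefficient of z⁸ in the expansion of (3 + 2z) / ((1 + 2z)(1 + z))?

Partial fractions give a closed form: a_n = (4)·(-2)^n + (-1)·(-1)^n.
At n = 8: a_8 = 1023.

1023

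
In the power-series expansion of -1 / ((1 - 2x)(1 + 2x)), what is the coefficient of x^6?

Partial fractions give a closed form: a_n = (-1/2)·2^n + (-1/2)·(-2)^n.
At n = 6: a_6 = -64.

-64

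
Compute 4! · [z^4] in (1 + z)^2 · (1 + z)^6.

1680

The EGF product rule gives c_4 = Σ_{k_1+k_2=4} C(4; k_1,k_2) · ∏ g_i(k_i), where (1+z)^2 gives the falling factorial (2)_k; (1+z)^6 gives the falling factorial (6)_k.
g_1(k) for k = 0…4: 1, 2, 2, 0, 0.
g_2(k) for k = 0…4: 1, 6, 30, 120, 360.
c_4 = Σ_k C(4,k)·g_1(k)·g_2(4−k) = 1·1·360 + 4·2·120 + 6·2·30 = 360 + 960 + 360 = 1680.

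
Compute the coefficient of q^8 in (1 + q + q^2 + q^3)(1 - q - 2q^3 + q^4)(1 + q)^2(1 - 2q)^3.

(1 + q + q^2 + q^3) has coefficients 1,1,1,1 for degrees 0…3.
(1 - q - 2q^3 + q^4) has coefficients 1,-1,0,-2,1,0,0,0,0 for degrees 0…8.
Multiplying by (1 + q)^2 gives running coefficients 1,1,-1,-3,-3,0,1,0,0 for degrees 0…8.
Finally multiplying by (1 - 2q)^3, the product of all factors after the first has coefficients 1,-5,5,7,-5,-10,-11,18,12 for degrees 0…8.
[q^8] = 1·12 + 1·18 + 1·(-11) + 1·(-10) = 9.

9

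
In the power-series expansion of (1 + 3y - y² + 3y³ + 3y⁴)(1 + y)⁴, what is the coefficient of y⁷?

(1 + 3y - y² + 3y³ + 3y⁴) has coefficients 1,3,-1,3,3 for degrees 0…4.
(1 + y)⁴ has coefficients 1,4,6,4,1,0,0,0 for degrees 0…7.
[y⁷] = 1·0 + 3·0 − 1·0 + 3·1 + 3·4 = 15.

15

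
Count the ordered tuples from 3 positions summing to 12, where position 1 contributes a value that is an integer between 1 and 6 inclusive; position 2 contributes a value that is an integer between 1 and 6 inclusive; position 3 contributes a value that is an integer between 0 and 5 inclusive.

21

The generating function for the choices is (x + x^2 + x^3 + x^4 + x^5 + x^6)·(x + x^2 + x^3 + x^4 + x^5 + x^6)·(1 + x + x^2 + x^3 + x^4 + x^5); the count is [x^12].
(x + x^2 + x^3 + x^4 + x^5 + x^6) has coefficients 0,1,1,1,1,1,1 for degrees 0…6.
(x + x^2 + x^3 + x^4 + x^5 + x^6) has coefficients 0,1,1,1,1,1,1,0,0,0,0,0,0 for degrees 0…12.
Finally multiplying by (1 + x + x^2 + x^3 + x^4 + x^5), the product of all factors after the first has coefficients 0,1,2,3,4,5,6,5,4,3,2,1,0 for degrees 0…12.
[x^12] = 1·1 + 1·2 + 1·3 + 1·4 + 1·5 + 1·6 = 21.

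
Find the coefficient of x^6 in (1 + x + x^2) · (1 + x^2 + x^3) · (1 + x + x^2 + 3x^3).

9

(1 + x + x^2) has coefficients 1,1,1 for degrees 0…2.
(1 + x^2 + x^3) has coefficients 1,0,1,1,0,0,0 for degrees 0…6.
Finally multiplying by (1 + x + x^2 + 3x^3), the product of all factors after the first has coefficients 1,1,2,5,2,4,3 for degrees 0…6.
[x^6] = 1·3 + 1·4 + 1·2 = 9.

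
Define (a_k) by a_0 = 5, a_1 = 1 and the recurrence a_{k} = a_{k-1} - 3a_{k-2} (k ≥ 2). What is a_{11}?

The ordinary generating function has denominator 1 - q + 3q^2.
Iterating the recurrence: a_0,…,a_{11} = 5, 1, -14, -17, 25, 76, 1, -227, -230, 451, 1141, -212.

-212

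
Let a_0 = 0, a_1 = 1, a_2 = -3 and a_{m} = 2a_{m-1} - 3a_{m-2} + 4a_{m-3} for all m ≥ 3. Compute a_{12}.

The ordinary generating function has denominator 1 - 2z + 3z^2 - 4z^3.
Iterating the recurrence: a_0,…,a_{12} = 0, 1, -3, -9, -5, 5, -11, -57, -61, 5, -35, -329, -533.

-533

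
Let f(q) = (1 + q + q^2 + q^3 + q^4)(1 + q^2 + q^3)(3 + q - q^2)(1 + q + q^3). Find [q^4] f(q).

(1 + q + q^2 + q^3 + q^4) has coefficients 1,1,1,1,1 for degrees 0…4.
(1 + q^2 + q^3) has coefficients 1,0,1,1,0 for degrees 0…4.
Multiplying by (3 + q - q^2) gives running coefficients 3,1,2,4,0 for degrees 0…4.
Finally multiplying by (1 + q + q^3), the product of all factors after the first has coefficients 3,4,3,9,5 for degrees 0…4.
[q^4] = 1·5 + 1·9 + 1·3 + 1·4 + 1·3 = 24.

24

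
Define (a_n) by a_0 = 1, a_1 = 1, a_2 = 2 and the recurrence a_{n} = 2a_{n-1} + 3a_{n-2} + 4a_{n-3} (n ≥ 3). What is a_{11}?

133091

The ordinary generating function has denominator 1 - 2y - 3y^2 - 4y^3.
Iterating the recurrence: a_0,…,a_{11} = 1, 1, 2, 11, 32, 105, 350, 1143, 3756, 12341, 40522, 133091.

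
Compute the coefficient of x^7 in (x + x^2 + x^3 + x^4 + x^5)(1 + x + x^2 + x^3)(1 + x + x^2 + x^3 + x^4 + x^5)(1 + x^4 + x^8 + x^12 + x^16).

24

(x + x^2 + x^3 + x^4 + x^5) has coefficients 0,1,1,1,1,1 for degrees 0…5.
(1 + x + x^2 + x^3) has coefficients 1,1,1,1,0,0,0,0 for degrees 0…7.
Multiplying by (1 + x + x^2 + x^3 + x^4 + x^5) gives running coefficients 1,2,3,4,4,4,3,2 for degrees 0…7.
Finally multiplying by (1 + x^4 + x^8 + x^12 + x^16), the product of all factors after the first has coefficients 1,2,3,4,5,6,6,6 for degrees 0…7.
[x^7] = 1·6 + 1·6 + 1·5 + 1·4 + 1·3 = 24.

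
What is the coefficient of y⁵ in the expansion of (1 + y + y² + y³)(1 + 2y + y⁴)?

1

(1 + y + y² + y³) has coefficients 1,1,1,1 for degrees 0…3.
(1 + 2y + y⁴) has coefficients 1,2,0,0,1,0 for degrees 0…5.
[y⁵] = 1·0 + 1·1 + 1·0 + 1·0 = 1.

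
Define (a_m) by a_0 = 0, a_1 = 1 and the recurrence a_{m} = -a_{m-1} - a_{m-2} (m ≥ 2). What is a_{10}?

1

The ordinary generating function has denominator 1 + x + x^2.
Iterating the recurrence: a_0,…,a_{10} = 0, 1, -1, 0, 1, -1, 0, 1, -1, 0, 1.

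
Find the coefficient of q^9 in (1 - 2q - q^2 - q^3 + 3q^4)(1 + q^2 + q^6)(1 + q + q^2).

-4

(1 - 2q - q^2 - q^3 + 3q^4) has coefficients 1,-2,-1,-1,3 for degrees 0…4.
(1 + q^2 + q^6) has coefficients 1,0,1,0,0,0,1,0,0,0 for degrees 0…9.
Finally multiplying by (1 + q + q^2), the product of all factors after the first has coefficients 1,1,2,1,1,0,1,1,1,0 for degrees 0…9.
[q^9] = 1·0 − 2·1 − 1·1 − 1·1 + 3·0 = -4.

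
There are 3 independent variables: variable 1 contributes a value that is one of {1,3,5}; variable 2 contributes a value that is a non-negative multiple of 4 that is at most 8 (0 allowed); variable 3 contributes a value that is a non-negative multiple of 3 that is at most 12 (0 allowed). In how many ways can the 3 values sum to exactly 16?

2

The generating function for the choices is (y + y^3 + y^5)·(1 + y^4 + y^8)·(1 + y^3 + y^6 + y^9 + y^12); the count is [y^16].
(y + y^3 + y^5) has coefficients 0,1,0,1,0,1 for degrees 0…5.
(1 + y^4 + y^8) has coefficients 1,0,0,0,1,0,0,0,1,0,0,0,0,0,0,0,0 for degrees 0…16.
Finally multiplying by (1 + y^3 + y^6 + y^9 + y^12), the product of all factors after the first has coefficients 1,0,0,1,1,0,1,1,1,1,1,1,1,1,1,0,1 for degrees 0…16.
[y^16] = 1·0 + 1·1 + 1·1 = 2.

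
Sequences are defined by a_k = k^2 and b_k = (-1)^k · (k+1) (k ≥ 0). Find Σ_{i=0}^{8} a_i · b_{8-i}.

20

This is [x^8] in the product of the two ordinary generating functions.
Σ = 0·9 + 1·(-8) + 4·7 + 9·(-6) + 16·5 + 25·(-4) + 36·3 + 49·(-2) + 64·1 = 20.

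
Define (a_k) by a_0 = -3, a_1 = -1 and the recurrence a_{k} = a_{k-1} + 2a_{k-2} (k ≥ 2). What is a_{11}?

The ordinary generating function has denominator 1 - y - 2y^2.
Iterating the recurrence: a_0,…,a_{11} = -3, -1, -7, -9, -23, -41, -87, -169, -343, -681, -1367, -2729.

-2729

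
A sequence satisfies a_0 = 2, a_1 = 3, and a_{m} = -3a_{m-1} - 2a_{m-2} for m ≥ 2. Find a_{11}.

10233

The ordinary generating function has denominator 1 + 3z + 2z^2.
Iterating the recurrence: a_0,…,a_{11} = 2, 3, -13, 33, -73, 153, -313, 633, -1273, 2553, -5113, 10233.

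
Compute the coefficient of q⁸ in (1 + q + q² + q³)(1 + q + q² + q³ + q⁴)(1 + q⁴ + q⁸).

(1 + q + q² + q³) has coefficients 1,1,1,1 for degrees 0…3.
(1 + q + q² + q³ + q⁴) has coefficients 1,1,1,1,1,0,0,0,0 for degrees 0…8.
Finally multiplying by (1 + q⁴ + q⁸), the product of all factors after the first has coefficients 1,1,1,1,2,1,1,1,2 for degrees 0…8.
[q⁸] = 1·2 + 1·1 + 1·1 + 1·1 = 5.

5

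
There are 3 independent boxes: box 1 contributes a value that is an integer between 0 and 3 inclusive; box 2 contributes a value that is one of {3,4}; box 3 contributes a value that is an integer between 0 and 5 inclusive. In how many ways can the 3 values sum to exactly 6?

The generating function for the choices is (1 + y + y² + y³)·(y³ + y⁴)·(1 + y + y² + y³ + y⁴ + y⁵); the count is [y⁶].
(1 + y + y² + y³) has coefficients 1,1,1,1 for degrees 0…3.
(y³ + y⁴) has coefficients 0,0,0,1,1,0,0 for degrees 0…6.
Finally multiplying by (1 + y + y² + y³ + y⁴ + y⁵), the product of all factors after the first has coefficients 0,0,0,1,2,2,2 for degrees 0…6.
[y⁶] = 1·2 + 1·2 + 1·2 + 1·1 = 7.

7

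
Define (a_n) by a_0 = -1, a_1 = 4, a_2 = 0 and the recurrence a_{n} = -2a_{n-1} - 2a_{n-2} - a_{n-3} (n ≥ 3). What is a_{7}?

4

The ordinary generating function has denominator 1 + 2y + 2y^2 + y^3.
Iterating the recurrence: a_0,…,a_{7} = -1, 4, 0, -7, 10, -6, -1, 4.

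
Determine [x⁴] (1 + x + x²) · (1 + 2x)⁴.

(1 + x + x²) has coefficients 1,1,1 for degrees 0…2.
(1 + 2x)⁴ has coefficients 1,8,24,32,16 for degrees 0…4.
[x⁴] = 1·16 + 1·32 + 1·24 = 72.

72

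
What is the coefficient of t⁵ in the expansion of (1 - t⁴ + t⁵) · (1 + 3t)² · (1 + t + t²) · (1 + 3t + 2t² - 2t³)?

16

(1 - t⁴ + t⁵) has coefficients 1,0,0,0,-1,1 for degrees 0…5.
(1 + 3t)² has coefficients 1,6,9,0,0,0 for degrees 0…5.
Multiplying by (1 + t + t²) gives running coefficients 1,7,16,15,9,0 for degrees 0…5.
Finally multiplying by (1 + 3t + 2t² - 2t³), the product of all factors after the first has coefficients 1,10,39,75,72,25 for degrees 0…5.
[t⁵] = 1·25 − 1·10 + 1·1 = 16.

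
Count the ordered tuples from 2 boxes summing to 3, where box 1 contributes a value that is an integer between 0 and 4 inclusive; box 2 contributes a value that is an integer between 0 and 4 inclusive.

The generating function for the choices is (1 + y + y² + y³ + y⁴)·(1 + y + y² + y³ + y⁴); the count is [y³].
(1 + y + y² + y³ + y⁴) has coefficients 1,1,1,1 for degrees 0…3.
(1 + y + y² + y³ + y⁴) has coefficients 1,1,1,1 for degrees 0…3.
[y³] = 1·1 + 1·1 + 1·1 + 1·1 = 4.

4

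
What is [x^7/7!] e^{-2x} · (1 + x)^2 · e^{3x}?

57

The EGF product rule gives c_7 = Σ_{k_1+k_2+k_3=7} C(7; k_1,k_2,k_3) · ∏ g_i(k_i), where e^{-2x} gives (-2)^k; (1+x)^2 gives the falling factorial (2)_k; e^{3x} gives (3)^k.
g_1(k) for k = 0…7: 1, -2, 4, -8, 16, -32, 64, -128.
g_2(k) for k = 0…7: 1, 2, 2, 0, 0, 0, 0, 0.
g_3(k) for k = 0…7: 1, 3, 9, 27, 81, 243, 729, 2187.
First combine the last two factors: h(k) = Σ_j C(k,j)·g_2(j)·g_3(k−j) for k = 0…7: 1, 5, 23, 99, 405, 1593, 6075, 22599.
c_7 = Σ_k C(7,k)·g_1(k)·h(7−k) = 1·1·22599 + 7·(-2)·6075 + 21·4·1593 + 35·(-8)·405 + 35·16·99 + 21·(-32)·23 + 7·64·5 + 1·(-128)·1 = 22599 − 85050 + 133812 − 113400 + 55440 − 15456 + 2240 − 128 = 57.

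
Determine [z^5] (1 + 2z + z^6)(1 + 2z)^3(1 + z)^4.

(1 + 2z + z^6) has coefficients 1,2,0,0,0,0 for degrees 0…5.
(1 + 2z)^3 has coefficients 1,6,12,8,0,0 for degrees 0…5.
Finally multiplying by (1 + z)^4, the product of all factors after the first has coefficients 1,10,42,96,129,102 for degrees 0…5.
[z^5] = 1·102 + 2·129 = 360.

360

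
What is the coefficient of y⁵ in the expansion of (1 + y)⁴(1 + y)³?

(1 + y)⁴ has coefficients 1,4,6,4,1 for degrees 0…4.
(1 + y)³ has coefficients 1,3,3,1,0,0 for degrees 0…5.
[y⁵] = 1·0 + 4·0 + 6·1 + 4·3 + 1·3 = 21.

21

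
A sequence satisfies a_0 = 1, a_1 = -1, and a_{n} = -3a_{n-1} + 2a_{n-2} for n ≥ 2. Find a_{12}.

The ordinary generating function has denominator 1 + 3y - 2y^2.
Iterating the recurrence: a_0,…,a_{12} = 1, -1, 5, -17, 61, -217, 773, -2753, 9805, -34921, 124373, -442961, 1577629.

1577629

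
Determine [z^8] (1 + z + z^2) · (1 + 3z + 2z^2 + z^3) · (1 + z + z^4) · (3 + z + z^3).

23

(1 + z + z^2) has coefficients 1,1,1 for degrees 0…2.
(1 + 3z + 2z^2 + z^3) has coefficients 1,3,2,1,0,0,0,0,0 for degrees 0…8.
Multiplying by (1 + z + z^4) gives running coefficients 1,4,5,3,2,3,2,1,0 for degrees 0…8.
Finally multiplying by (3 + z + z^3), the product of all factors after the first has coefficients 3,13,19,15,13,16,12,7,4 for degrees 0…8.
[z^8] = 1·4 + 1·7 + 1·12 = 23.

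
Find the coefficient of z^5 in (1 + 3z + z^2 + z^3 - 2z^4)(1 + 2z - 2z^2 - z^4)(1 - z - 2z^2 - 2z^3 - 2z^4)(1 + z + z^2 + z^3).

(1 + 3z + z^2 + z^3 - 2z^4) has coefficients 1,3,1,1,-2 for degrees 0…4.
(1 + 2z - 2z^2 - z^4) has coefficients 1,2,-2,0,-1,0 for degrees 0…5.
Multiplying by (1 - z - 2z^2 - 2z^3 - 2z^4) gives running coefficients 1,1,-6,-4,-3,1 for degrees 0…5.
Finally multiplying by (1 + z + z^2 + z^3), the product of all factors after the first has coefficients 1,2,-4,-8,-12,-12 for degrees 0…5.
[z^5] = 1·(-12) + 3·(-12) + 1·(-8) + 1·(-4) − 2·2 = -64.

-64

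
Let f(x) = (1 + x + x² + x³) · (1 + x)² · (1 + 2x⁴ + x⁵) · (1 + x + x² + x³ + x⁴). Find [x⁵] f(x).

(1 + x + x² + x³) has coefficients 1,1,1,1 for degrees 0…3.
(1 + x)² has coefficients 1,2,1,0,0,0 for degrees 0…5.
Multiplying by (1 + 2x⁴ + x⁵) gives running coefficients 1,2,1,0,2,5 for degrees 0…5.
Finally multiplying by (1 + x + x² + x³ + x⁴), the product of all factors after the first has coefficients 1,3,4,4,6,10 for degrees 0…5.
[x⁵] = 1·10 + 1·6 + 1·4 + 1·4 = 24.

24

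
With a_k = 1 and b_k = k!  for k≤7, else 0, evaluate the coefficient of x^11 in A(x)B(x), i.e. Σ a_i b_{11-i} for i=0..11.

Write out a_i and b_{11-i} for i = 0,…,11 and sum the products.
Σ = 1·0 + 1·0 + 1·0 + 1·0 + 1·5040 + 1·720 + 1·120 + 1·24 + 1·6 + 1·2 + 1·1 + 1·1 = 5914.

5914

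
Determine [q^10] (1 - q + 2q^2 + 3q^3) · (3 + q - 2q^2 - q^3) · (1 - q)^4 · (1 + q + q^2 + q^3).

(1 - q + 2q^2 + 3q^3) has coefficients 1,-1,2,3 for degrees 0…3.
(3 + q - 2q^2 - q^3) has coefficients 3,1,-2,-1,0,0,0,0,0,0,0 for degrees 0…10.
Multiplying by (1 - q)^4 gives running coefficients 3,-11,12,1,-9,3,2,-1,0,0,0 for degrees 0…10.
Finally multiplying by (1 + q + q^2 + q^3), the product of all factors after the first has coefficients 3,-8,4,5,-7,7,-3,-5,4,1,-1 for degrees 0…10.
[q^10] = 1·(-1) − 1·1 + 2·4 + 3·(-5) = -9.

-9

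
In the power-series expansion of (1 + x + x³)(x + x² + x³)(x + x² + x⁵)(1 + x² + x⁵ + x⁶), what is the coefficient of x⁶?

8

(1 + x + x³) has coefficients 1,1,0,1 for degrees 0…3.
(x + x² + x³) has coefficients 0,1,1,1,0,0,0 for degrees 0…6.
Multiplying by (x + x² + x⁵) gives running coefficients 0,0,1,2,2,1,1 for degrees 0…6.
Finally multiplying by (1 + x² + x⁵ + x⁶), the product of all factors after the first has coefficients 0,0,1,2,3,3,3 for degrees 0…6.
[x⁶] = 1·3 + 1·3 + 1·2 = 8.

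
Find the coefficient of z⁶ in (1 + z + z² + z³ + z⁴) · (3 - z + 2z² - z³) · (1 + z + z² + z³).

(1 + z + z² + z³ + z⁴) has coefficients 1,1,1,1,1 for degrees 0…4.
(3 - z + 2z² - z³) has coefficients 3,-1,2,-1,0,0,0 for degrees 0…6.
Finally multiplying by (1 + z + z² + z³), the product of all factors after the first has coefficients 3,2,4,3,0,1,-1 for degrees 0…6.
[z⁶] = 1·(-1) + 1·1 + 1·0 + 1·3 + 1·4 = 7.

7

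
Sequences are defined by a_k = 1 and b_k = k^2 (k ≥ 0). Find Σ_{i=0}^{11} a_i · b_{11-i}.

The convolution is the t^11 coefficient of A(t)B(t).
Σ = 1·121 + 1·100 + 1·81 + 1·64 + 1·49 + 1·36 + 1·25 + 1·16 + 1·9 + 1·4 + 1·1 + 1·0 = 506.

506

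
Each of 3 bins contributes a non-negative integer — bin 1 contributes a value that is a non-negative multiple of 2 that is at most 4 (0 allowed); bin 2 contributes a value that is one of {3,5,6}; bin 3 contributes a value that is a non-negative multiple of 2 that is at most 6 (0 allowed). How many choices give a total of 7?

The generating function for the choices is (1 + y² + y⁴)·(y³ + y⁵ + y⁶)·(1 + y² + y⁴ + y⁶); the count is [y⁷].
(1 + y² + y⁴) has coefficients 1,0,1,0,1 for degrees 0…4.
(y³ + y⁵ + y⁶) has coefficients 0,0,0,1,0,1,1,0 for degrees 0…7.
Finally multiplying by (1 + y² + y⁴ + y⁶), the product of all factors after the first has coefficients 0,0,0,1,0,2,1,2 for degrees 0…7.
[y⁷] = 1·2 + 1·2 + 1·1 = 5.

5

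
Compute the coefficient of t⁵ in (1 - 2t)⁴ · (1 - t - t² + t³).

40

(1 - 2t)⁴ has coefficients 1,-8,24,-32,16 for degrees 0…4.
(1 - t - t² + t³) has coefficients 1,-1,-1,1,0,0 for degrees 0…5.
[t⁵] = 1·0 − 8·0 + 24·1 − 32·(-1) + 16·(-1) = 40.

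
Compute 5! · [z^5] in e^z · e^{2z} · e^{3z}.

7776

The EGF product rule gives c_5 = Σ_{k_1+k_2+k_3=5} C(5; k_1,k_2,k_3) · ∏ g_i(k_i), where e^z gives (1)^k; e^{2z} gives (2)^k; e^{3z} gives (3)^k.
g_1(k) for k = 0…5: 1, 1, 1, 1, 1, 1.
g_2(k) for k = 0…5: 1, 2, 4, 8, 16, 32.
g_3(k) for k = 0…5: 1, 3, 9, 27, 81, 243.
First combine the last two factors: h(k) = Σ_j C(k,j)·g_2(j)·g_3(k−j) for k = 0…5: 1, 5, 25, 125, 625, 3125.
c_5 = Σ_k C(5,k)·g_1(k)·h(5−k) = 1·1·3125 + 5·1·625 + 10·1·125 + 10·1·25 + 5·1·5 + 1·1·1 = 3125 + 3125 + 1250 + 250 + 25 + 1 = 7776.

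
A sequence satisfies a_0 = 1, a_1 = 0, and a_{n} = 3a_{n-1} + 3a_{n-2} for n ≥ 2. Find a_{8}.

7371

The ordinary generating function has denominator 1 - 3y - 3y^2.
Iterating the recurrence: a_0,…,a_{8} = 1, 0, 3, 9, 36, 135, 513, 1944, 7371.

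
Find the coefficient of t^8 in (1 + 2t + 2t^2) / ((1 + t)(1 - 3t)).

The denominator gives the recurrence a_n = 2a_(n−1) + 3a_(n−2) for n ≥ 3; the numerator fixes a_0 = 1, a_1 = 4, a_2 = 13.
Iterating: 1, 4, 13, 38, 115, 344, 1033, 3098, 9295, so a_8 = 9295.

9295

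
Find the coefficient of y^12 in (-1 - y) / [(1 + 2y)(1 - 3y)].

-425972

Partial fractions give a closed form: a_n = (-1/5)·(-2)^n + (-4/5)·3^n.
At n = 12: a_12 = -425972.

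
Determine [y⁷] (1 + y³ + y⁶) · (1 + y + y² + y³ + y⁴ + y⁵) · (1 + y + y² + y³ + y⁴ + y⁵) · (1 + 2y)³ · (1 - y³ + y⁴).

(1 + y³ + y⁶) has coefficients 1,0,0,1,0,0,1 for degrees 0…6.
(1 + y + y² + y³ + y⁴ + y⁵) has coefficients 1,1,1,1,1,1,0,0 for degrees 0…7.
Multiplying by (1 + y + y² + y³ + y⁴ + y⁵) gives running coefficients 1,2,3,4,5,6,5,4 for degrees 0…7.
Multiplying by (1 + 2y)³ gives running coefficients 1,8,27,54,81,108,133,146 for degrees 0…7.
Finally multiplying by (1 - y³ + y⁴), the product of all factors after the first has coefficients 1,8,27,53,74,89,106,119 for degrees 0…7.
[y⁷] = 1·119 + 1·74 + 1·8 = 201.

201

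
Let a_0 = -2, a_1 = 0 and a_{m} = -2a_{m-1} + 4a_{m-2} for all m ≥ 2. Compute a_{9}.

21504

The ordinary generating function has denominator 1 + 2x - 4x^2.
Iterating the recurrence: a_0,…,a_{9} = -2, 0, -8, 16, -64, 192, -640, 2048, -6656, 21504.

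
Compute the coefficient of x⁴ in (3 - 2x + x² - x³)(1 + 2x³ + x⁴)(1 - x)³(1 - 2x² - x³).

(3 - 2x + x² - x³) has coefficients 3,-2,1,-1 for degrees 0…3.
(1 + 2x³ + x⁴) has coefficients 1,0,0,2,1 for degrees 0…4.
Multiplying by (1 - x)³ gives running coefficients 1,-3,3,1,-5 for degrees 0…4.
Finally multiplying by (1 - 2x² - x³), the product of all factors after the first has coefficients 1,-3,1,6,-8 for degrees 0…4.
[x⁴] = 3·(-8) − 2·6 + 1·1 − 1·(-3) = -32.

-32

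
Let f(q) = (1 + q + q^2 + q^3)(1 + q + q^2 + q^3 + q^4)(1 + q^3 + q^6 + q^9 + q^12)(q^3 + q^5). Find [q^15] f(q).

(1 + q + q^2 + q^3) has coefficients 1,1,1,1 for degrees 0…3.
(1 + q + q^2 + q^3 + q^4) has coefficients 1,1,1,1,1,0,0,0,0,0,0,0,0,0,0,0 for degrees 0…15.
Multiplying by (1 + q^3 + q^6 + q^9 + q^12) gives running coefficients 1,1,1,2,2,1,2,2,1,2,2,1,2,2,1,1 for degrees 0…15.
Finally multiplying by (q^3 + q^5), the product of all factors after the first has coefficients 0,0,0,1,1,2,3,3,3,4,3,3,4,3,3,4 for degrees 0…15.
[q^15] = 1·4 + 1·3 + 1·3 + 1·4 = 14.

14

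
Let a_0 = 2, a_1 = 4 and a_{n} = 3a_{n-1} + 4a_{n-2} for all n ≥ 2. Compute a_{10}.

1258292

The ordinary generating function has denominator 1 - 3x - 4x^2.
Iterating the recurrence: a_0,…,a_{10} = 2, 4, 20, 76, 308, 1228, 4916, 19660, 78644, 314572, 1258292.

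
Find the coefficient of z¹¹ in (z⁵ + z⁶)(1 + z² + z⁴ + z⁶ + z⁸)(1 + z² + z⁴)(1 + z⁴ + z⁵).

6

(z⁵ + z⁶) has coefficients 0,0,0,0,0,1,1 for degrees 0…6.
(1 + z² + z⁴ + z⁶ + z⁸) has coefficients 1,0,1,0,1,0,1,0,1,0,0,0 for degrees 0…11.
Multiplying by (1 + z² + z⁴) gives running coefficients 1,0,2,0,3,0,3,0,3,0,2,0 for degrees 0…11.
Finally multiplying by (1 + z⁴ + z⁵), the product of all factors after the first has coefficients 1,0,2,0,4,1,5,2,6,3,5,3 for degrees 0…11.
[z¹¹] = 1·5 + 1·1 = 6.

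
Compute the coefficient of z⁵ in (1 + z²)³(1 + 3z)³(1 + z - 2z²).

(1 + z²)³ has coefficients 1,0,3,0,3,0 for degrees 0…5.
(1 + 3z)³ has coefficients 1,9,27,27,0,0 for degrees 0…5.
Finally multiplying by (1 + z - 2z²), the product of all factors after the first has coefficients 1,10,34,36,-27,-54 for degrees 0…5.
[z⁵] = 1·(-54) + 3·36 + 3·10 = 84.

84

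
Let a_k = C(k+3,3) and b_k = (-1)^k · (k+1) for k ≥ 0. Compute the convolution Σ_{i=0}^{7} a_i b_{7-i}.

This is [x^7] in the product of the two ordinary generating functions.
Σ = 1·(-8) + 4·7 + 10·(-6) + 20·5 + 35·(-4) + 56·3 + 84·(-2) + 120·1 = 40.

40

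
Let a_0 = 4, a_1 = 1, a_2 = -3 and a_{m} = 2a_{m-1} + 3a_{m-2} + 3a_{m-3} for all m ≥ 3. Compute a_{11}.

The ordinary generating function has denominator 1 - 2x - 3x^2 - 3x^3.
Iterating the recurrence: a_0,…,a_{11} = 4, 1, -3, 9, 12, 42, 147, 456, 1479, 4767, 15339, 49416.

49416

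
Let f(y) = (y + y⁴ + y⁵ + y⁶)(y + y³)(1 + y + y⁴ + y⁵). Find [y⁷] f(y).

(y + y⁴ + y⁵ + y⁶) has coefficients 0,1,0,0,1,1,1 for degrees 0…6.
(y + y³) has coefficients 0,1,0,1,0,0,0,0 for degrees 0…7.
Finally multiplying by (1 + y + y⁴ + y⁵), the product of all factors after the first has coefficients 0,1,1,1,1,1,1,1 for degrees 0…7.
[y⁷] = 1·1 + 1·1 + 1·1 + 1·1 = 4.

4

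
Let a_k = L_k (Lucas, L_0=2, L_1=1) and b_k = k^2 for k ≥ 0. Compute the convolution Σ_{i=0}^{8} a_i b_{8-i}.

Write out a_i and b_{8-i} for i = 0,…,8 and sum the products.
Σ = 2·64 + 1·49 + 3·36 + 4·25 + 7·16 + 11·9 + 18·4 + 29·1 + 47·0 = 697.

697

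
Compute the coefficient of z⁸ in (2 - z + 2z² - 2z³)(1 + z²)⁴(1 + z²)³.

(2 - z + 2z² - 2z³) has coefficients 2,-1,2,-2 for degrees 0…3.
(1 + z²)⁴ has coefficients 1,0,4,0,6,0,4,0,1 for degrees 0…8.
Finally multiplying by (1 + z²)³, the product of all factors after the first has coefficients 1,0,7,0,21,0,35,0,35 for degrees 0…8.
[z⁸] = 2·35 − 1·0 + 2·35 − 2·0 = 140.

140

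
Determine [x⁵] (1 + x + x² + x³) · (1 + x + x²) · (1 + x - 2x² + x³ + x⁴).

(1 + x + x² + x³) has coefficients 1,1,1,1 for degrees 0…3.
(1 + x + x²) has coefficients 1,1,1,0,0,0 for degrees 0…5.
Finally multiplying by (1 + x - 2x² + x³ + x⁴), the product of all factors after the first has coefficients 1,2,0,0,0,2 for degrees 0…5.
[x⁵] = 1·2 + 1·0 + 1·0 + 1·0 = 2.

2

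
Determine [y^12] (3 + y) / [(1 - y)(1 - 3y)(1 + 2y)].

1597053

Partial fractions give a closed form: a_n = (-2/3)·1^n + (3)·3^n + (2/3)·(-2)^n.
At n = 12: a_12 = 1597053.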